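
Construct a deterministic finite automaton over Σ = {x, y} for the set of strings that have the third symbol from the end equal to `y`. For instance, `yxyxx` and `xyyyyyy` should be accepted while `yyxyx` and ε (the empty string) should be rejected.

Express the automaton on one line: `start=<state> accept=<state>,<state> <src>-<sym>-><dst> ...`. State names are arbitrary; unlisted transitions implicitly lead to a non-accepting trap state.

start=q0 accept=q11,q12,q13,q14 q0-x->q1 q0-y->q2 q1-x->q3 q1-y->q4 q2-x->q5 q2-y->q6 q3-x->q7 q3-y->q8 q4-x->q9 q4-y->q10 q5-x->q11 q5-y->q12 q6-x->q13 q6-y->q14 q7-x->q7 q7-y->q8 q8-x->q9 q8-y->q10 q9-x->q11 q9-y->q12 q10-x->q13 q10-y->q14 q11-x->q7 q11-y->q8 q12-x->q9 q12-y->q10 q13-x->q11 q13-y->q12 q14-x->q13 q14-y->q14

A DFA must remember the last 3 symbols (since which symbol is third-to-last isn't known until the input ends). Use one state per possible window of the last ≤3 symbols; accept from those whose window starts with `y`.
With 15 states:
          x    y  
>  q0     q1   q2 
   q1     q3   q4 
   q2     q5   q6 
   q3     q7   q8 
   q4     q9  q10 
   q5    q11  q12 
   q6    q13  q14 
   q7     q7   q8 
   q8     q9  q10 
   q9    q11  q12 
   q10   q13  q14 
 * q11    q7   q8 
 * q12    q9  q10 
 * q13   q11  q12 
 * q14   q13  q14 
(> = start, * = accepting)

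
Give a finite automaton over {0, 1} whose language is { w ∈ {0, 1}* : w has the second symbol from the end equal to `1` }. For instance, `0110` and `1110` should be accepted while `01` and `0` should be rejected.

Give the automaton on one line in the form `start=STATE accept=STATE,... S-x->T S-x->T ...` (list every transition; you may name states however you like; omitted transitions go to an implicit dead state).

start=q0 accept=q5,q6 q0-0->q1 q0-1->q2 q1-0->q3 q1-1->q4 q2-0->q5 q2-1->q6 q3-0->q3 q3-1->q4 q4-0->q5 q4-1->q6 q5-0->q3 q5-1->q4 q6-0->q5 q6-1->q6

Because acceptance depends on a position counted from the end, the machine has to buffer the most recent 2 symbols. Make each state the string of the last up-to-2 symbols read; on input `x` shift the window left and append `x`. Accept when the buffered window has length 2 and begins with `1`.
7 states suffice.
        0   1  
>  q0   q1  q2 
   q1   q3  q4 
   q2   q5  q6 
   q3   q3  q4 
   q4   q5  q6 
 * q5   q3  q4 
 * q6   q5  q6 
(> = start, * = accepting)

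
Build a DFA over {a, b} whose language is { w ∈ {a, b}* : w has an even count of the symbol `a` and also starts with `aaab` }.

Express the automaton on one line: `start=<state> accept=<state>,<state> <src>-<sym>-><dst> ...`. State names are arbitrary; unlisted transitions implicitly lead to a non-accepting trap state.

Handle the two conditions separately and then intersect. One (2 states) tracks the count of `a`s modulo 2; the other (6 states) tracks whether the input so far still matches the prefix `aaab`. Each combined state is a pair, one component from each; accept when both components accept. Equivalent product states are then merged.
A 7-state machine:
        a   b  
>  S0   S1  S2 
   S1   S3  S2 
   S2   S2  S2 
   S3   S4  S2 
   S4   S2  S5 
   S5   S6  S5 
 * S6   S5  S6 
(> = start, * = accepting)

start=S0 accept=S6 S0-a->S1 S0-b->S2 S1-a->S3 S1-b->S2 S2-a->S2 S2-b->S2 S3-a->S4 S3-b->S2 S4-a->S2 S4-b->S5 S5-a->S6 S5-b->S5 S6-a->S5 S6-b->S6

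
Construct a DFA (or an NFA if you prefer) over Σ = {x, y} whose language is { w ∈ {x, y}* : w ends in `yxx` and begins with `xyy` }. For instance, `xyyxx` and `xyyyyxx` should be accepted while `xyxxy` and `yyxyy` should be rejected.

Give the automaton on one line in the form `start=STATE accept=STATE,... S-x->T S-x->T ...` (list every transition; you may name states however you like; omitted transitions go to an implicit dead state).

Run two small machines in parallel and take their product. One (4 states) tracks how much of the suffix `yxx` has currently been matched; the other (5 states) tracks whether the input so far still matches the prefix `xyy`. Each combined state is a pair, one component from each; accept when both components accept. After merging equivalent states the machine shrinks.
An 8-state machine:
        x   y  
>  q0   q1  q2 
   q1   q2  q3 
   q2   q2  q2 
   q3   q2  q4 
   q4   q5  q4 
   q5   q6  q4 
 * q6   q7  q4 
   q7   q7  q4 
(> = start, * = accepting)

start=q0 accept=q6 q0-x->q1 q0-y->q2 q1-x->q2 q1-y->q3 q2-x->q2 q2-y->q2 q3-x->q2 q3-y->q4 q4-x->q5 q4-y->q4 q5-x->q6 q5-y->q4 q6-x->q7 q6-y->q4 q7-x->q7 q7-y->q4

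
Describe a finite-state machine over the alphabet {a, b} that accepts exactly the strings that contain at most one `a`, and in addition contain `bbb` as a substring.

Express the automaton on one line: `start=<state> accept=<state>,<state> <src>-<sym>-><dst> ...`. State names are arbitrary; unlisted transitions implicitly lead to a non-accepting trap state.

start=s0 accept=s7,s8 s0-a->s1 s0-b->s2 s1-a->s3 s1-b->s4 s2-a->s1 s2-b->s5 s3-a->s3 s3-b->s3 s4-a->s3 s4-b->s6 s5-a->s1 s5-b->s7 s6-a->s3 s6-b->s8 s7-a->s8 s7-b->s7 s8-a->s3 s8-b->s8

Run two small machines in parallel and take their product. The first has 3 states tracking the count of `a`s, saturating at 2; the second has 4 states tracking whether and how much of `bbb` has been seen. A product state is a pair (one from each), accepting exactly when both do. Equivalent product states are then merged.
With 9 states:
        a   b  
>  s0   s1  s2 
   s1   s3  s4 
   s2   s1  s5 
   s3   s3  s3 
   s4   s3  s6 
   s5   s1  s7 
   s6   s3  s8 
 * s7   s8  s7 
 * s8   s3  s8 
(> = start, * = accepting)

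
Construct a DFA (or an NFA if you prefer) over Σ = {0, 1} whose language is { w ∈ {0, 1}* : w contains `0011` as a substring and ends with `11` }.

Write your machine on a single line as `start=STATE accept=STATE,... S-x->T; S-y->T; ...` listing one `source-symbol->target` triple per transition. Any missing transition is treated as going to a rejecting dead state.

start=q0; accept=q4; q0-0->q1; q0-1->q0; q1-0->q2; q1-1->q0; q2-0->q2; q2-1->q3; q3-0->q1; q3-1->q4; q4-0->q5; q4-1->q4; q5-0->q5; q5-1->q6; q6-0->q5; q6-1->q4

Build one automaton per condition and run them in lockstep. One (5 states) tracks whether and how much of `0011` has been seen; the other (3 states) tracks how much of the suffix `11` has currently been matched. Each combined state is a pair, one component from each; accept when both components accept. After merging equivalent states the machine shrinks.
        0   1  
>  q0   q1  q0 
   q1   q2  q0 
   q2   q2  q3 
   q3   q1  q4 
 * q4   q5  q4 
   q5   q5  q6 
   q6   q5  q4 
(> = start, * = accepting)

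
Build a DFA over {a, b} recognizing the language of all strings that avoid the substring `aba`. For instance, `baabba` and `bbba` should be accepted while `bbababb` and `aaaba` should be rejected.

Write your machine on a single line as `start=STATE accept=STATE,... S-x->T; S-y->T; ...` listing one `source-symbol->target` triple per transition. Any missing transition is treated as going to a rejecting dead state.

start=S0; accept=S0,S1,S2; S0-a->S1; S0-b->S0; S1-a->S1; S1-b->S2; S2-a->S3; S2-b->S0; S3-a->S3; S3-b->S3

This is the complement of 'contains `aba`'. Use the same substring-matching states — S0 through S3 holding how much of `aba` has just been matched — but flip the accepting set: everything except the trap S3 accepts.
With 4 states:
        a   b  
>* S0   S1  S0 
 * S1   S1  S2 
 * S2   S3  S0 
   S3   S3  S3 
(> = start, * = accepting)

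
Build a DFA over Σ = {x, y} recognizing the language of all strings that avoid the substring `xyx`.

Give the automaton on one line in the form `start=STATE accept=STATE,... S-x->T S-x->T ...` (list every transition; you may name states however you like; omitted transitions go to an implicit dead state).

This is the complement of 'contains `xyx`'. Use the same substring-matching states — s0 through s3 holding how much of `xyx` has just been matched — but flip the accepting set: everything except the trap s3 accepts.
        x   y  
>* s0   s1  s0 
 * s1   s1  s2 
 * s2   s3  s0 
   s3   s3  s3 
(> = start, * = accepting)

start=s0 accept=s0,s1,s2 s0-x->s1 s0-y->s0 s1-x->s1 s1-y->s2 s2-x->s3 s2-y->s0 s3-x->s3 s3-y->s3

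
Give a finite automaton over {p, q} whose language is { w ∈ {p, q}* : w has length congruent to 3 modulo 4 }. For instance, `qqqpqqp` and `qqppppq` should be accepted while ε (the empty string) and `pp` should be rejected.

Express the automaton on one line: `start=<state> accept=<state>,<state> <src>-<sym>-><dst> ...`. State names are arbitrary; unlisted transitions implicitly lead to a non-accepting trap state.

start=A accept=D A-p->B A-q->B B-p->C B-q->C C-p->D C-q->D D-p->A D-q->A

Only the length mod 4 matters, so use a 4-cycle: from any state, every input symbol moves to the next state, wrapping D back to A. Mark D accepting.
With 4 states:
       p  q 
>  A   B  B 
   B   C  C 
   C   D  D 
 * D   A  A 
(> = start, * = accepting)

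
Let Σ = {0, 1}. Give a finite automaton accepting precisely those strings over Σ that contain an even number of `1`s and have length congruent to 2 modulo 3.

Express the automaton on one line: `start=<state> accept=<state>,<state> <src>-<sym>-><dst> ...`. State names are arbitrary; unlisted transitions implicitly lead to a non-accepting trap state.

Handle the two conditions separately and then intersect. One (2 states) tracks the count of `1`s modulo 2; the other (3 states) tracks the input length modulo 3. Each combined state is a pair, one component from each; accept when both components accept.
6 states suffice.
        0   1  
>  s0   s1  s2 
   s1   s3  s4 
   s2   s4  s3 
 * s3   s0  s5 
   s4   s5  s0 
   s5   s2  s1 
(> = start, * = accepting)

start=s0 accept=s3 s0-0->s1 s0-1->s2 s1-0->s3 s1-1->s4 s2-0->s4 s2-1->s3 s3-0->s0 s3-1->s5 s4-0->s5 s4-1->s0 s5-0->s2 s5-1->s1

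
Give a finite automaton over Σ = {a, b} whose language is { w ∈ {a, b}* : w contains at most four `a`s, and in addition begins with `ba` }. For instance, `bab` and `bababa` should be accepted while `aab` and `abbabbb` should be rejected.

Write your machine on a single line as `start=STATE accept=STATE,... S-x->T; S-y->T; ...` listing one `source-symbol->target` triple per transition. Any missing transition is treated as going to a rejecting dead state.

start=q0; accept=q4,q7,q9,q11; q0-a->q1; q0-b->q2; q1-a->q3; q1-b->q1; q2-a->q4; q2-b->q5; q3-a->q6; q3-b->q3; q4-a->q7; q4-b->q4; q5-a->q1; q5-b->q5; q6-a->q8; q6-b->q6; q7-a->q9; q7-b->q7; q8-a->q10; q8-b->q8; q9-a->q11; q9-b->q9; q10-a->q10; q10-b->q10; q11-a->q12; q11-b->q11; q12-a->q12; q12-b->q12

Handle the two conditions separately and then intersect. One (6 states) tracks the count of `a`s, saturating at 5; the other (4 states) tracks whether the input so far still matches the prefix `ba`. Each combined state is a pair, one component from each; accept when both components accept.
13 states suffice.
          a    b  
>  q0     q1   q2 
   q1     q3   q1 
   q2     q4   q5 
   q3     q6   q3 
 * q4     q7   q4 
   q5     q1   q5 
   q6     q8   q6 
 * q7     q9   q7 
   q8    q10   q8 
 * q9    q11   q9 
   q10   q10  q10 
 * q11   q12  q11 
   q12   q12  q12 
(> = start, * = accepting)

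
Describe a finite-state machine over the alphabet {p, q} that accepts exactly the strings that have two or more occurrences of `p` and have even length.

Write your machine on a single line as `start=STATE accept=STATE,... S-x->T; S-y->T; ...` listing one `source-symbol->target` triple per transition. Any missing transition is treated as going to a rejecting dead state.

start=S0; accept=S3,S7; S0-p->S1; S0-q->S2; S1-p->S3; S1-q->S4; S2-p->S4; S2-q->S0; S3-p->S5; S3-q->S6; S4-p->S6; S4-q->S1; S5-p->S7; S5-q->S7; S6-p->S7; S6-q->S3; S7-p->S5; S7-q->S5

Run two small machines in parallel and take their product. One (4 states) tracks the count of `p`s, saturating at 3; the other (2 states) tracks the input length modulo 2. Each combined state is a pair, one component from each; accept when both components accept.
8 states suffice.
        p   q  
>  S0   S1  S2 
   S1   S3  S4 
   S2   S4  S0 
 * S3   S5  S6 
   S4   S6  S1 
   S5   S7  S7 
   S6   S7  S3 
 * S7   S5  S5 
(> = start, * = accepting)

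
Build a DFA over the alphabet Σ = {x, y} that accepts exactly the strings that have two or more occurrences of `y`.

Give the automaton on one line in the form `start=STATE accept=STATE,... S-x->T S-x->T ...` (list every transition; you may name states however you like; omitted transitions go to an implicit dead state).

Only the number of `y`s matters, and only up to 3. Make a chain s0 → s1 → s2 → s3 advanced by each `y` (with s3 absorbing); every other symbol self-loops. The accepting set is {s2, s3}.
4 states suffice.
        x   y  
>  s0   s0  s1 
   s1   s1  s2 
 * s2   s2  s3 
 * s3   s3  s3 
(> = start, * = accepting)

start=s0 accept=s2,s3 s0-x->s0 s0-y->s1 s1-x->s1 s1-y->s2 s2-x->s2 s2-y->s3 s3-x->s3 s3-y->s3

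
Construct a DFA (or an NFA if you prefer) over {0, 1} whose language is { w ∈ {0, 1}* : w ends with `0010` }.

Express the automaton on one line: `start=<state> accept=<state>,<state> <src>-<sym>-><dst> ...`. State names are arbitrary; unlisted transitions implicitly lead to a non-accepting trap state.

start=S0 accept=S4 S0-0->S1 S0-1->S0 S1-0->S2 S1-1->S0 S2-0->S2 S2-1->S3 S3-0->S4 S3-1->S0 S4-0->S2 S4-1->S0

Let each state record the length of the longest suffix of the input read so far that is also a prefix of `0010`. S1 means the last symbol is `0`; S2 means the last 2 symbols are `00`; S3 means the last 3 symbols are `001`; S4 means the last 4 symbols are `0010`. Accept only at S4, where the string currently ends in `0010`.
With 5 states:
        0   1  
>  S0   S1  S0 
   S1   S2  S0 
   S2   S2  S3 
   S3   S4  S0 
 * S4   S2  S0 
(> = start, * = accepting)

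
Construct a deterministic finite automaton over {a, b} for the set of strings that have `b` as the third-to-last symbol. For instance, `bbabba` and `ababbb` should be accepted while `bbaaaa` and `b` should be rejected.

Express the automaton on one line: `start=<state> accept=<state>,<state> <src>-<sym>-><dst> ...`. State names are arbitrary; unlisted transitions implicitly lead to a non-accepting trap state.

start=s0 accept=s11,s12,s13,s14 s0-a->s1 s0-b->s2 s1-a->s3 s1-b->s4 s2-a->s5 s2-b->s6 s3-a->s7 s3-b->s8 s4-a->s9 s4-b->s10 s5-a->s11 s5-b->s12 s6-a->s13 s6-b->s14 s7-a->s7 s7-b->s8 s8-a->s9 s8-b->s10 s9-a->s11 s9-b->s12 s10-a->s13 s10-b->s14 s11-a->s7 s11-b->s8 s12-a->s9 s12-b->s10 s13-a->s11 s13-b->s12 s14-a->s13 s14-b->s14

Because acceptance depends on a position counted from the end, the machine has to buffer the most recent 3 symbols. Make each state the string of the last up-to-3 symbols read; on input `x` shift the window left and append `x`. Accept when the buffered window has length 3 and begins with `b`.
A 15-state machine:
          a    b  
>  s0     s1   s2 
   s1     s3   s4 
   s2     s5   s6 
   s3     s7   s8 
   s4     s9  s10 
   s5    s11  s12 
   s6    s13  s14 
   s7     s7   s8 
   s8     s9  s10 
   s9    s11  s12 
   s10   s13  s14 
 * s11    s7   s8 
 * s12    s9  s10 
 * s13   s11  s12 
 * s14   s13  s14 
(> = start, * = accepting)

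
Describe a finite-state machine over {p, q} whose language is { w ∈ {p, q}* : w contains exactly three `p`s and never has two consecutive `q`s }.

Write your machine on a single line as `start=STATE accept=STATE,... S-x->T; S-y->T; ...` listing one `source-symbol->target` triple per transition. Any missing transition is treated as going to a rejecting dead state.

Handle the two conditions separately and then intersect. One (5 states) tracks the count of `p`s, saturating at 4; the other (3 states) tracks partial matches of the forbidden pattern `qq`. Each combined state is a pair, one component from each; accept when both components accept.
A 15-state machine:
          p    q  
>  s0     s1   s2 
   s1     s3   s4 
   s2     s1   s5 
   s3     s6   s7 
   s4     s3   s8 
   s5     s8   s5 
 * s6     s9  s10 
   s7     s6  s11 
   s8    s11   s8 
   s9     s9  s12 
 * s10    s9  s13 
   s11   s13  s11 
   s12    s9  s14 
   s13   s14  s13 
   s14   s14  s14 
(> = start, * = accepting)

start=s0; accept=s6,s10; s0-p->s1; s0-q->s2; s1-p->s3; s1-q->s4; s2-p->s1; s2-q->s5; s3-p->s6; s3-q->s7; s4-p->s3; s4-q->s8; s5-p->s8; s5-q->s5; s6-p->s9; s6-q->s10; s7-p->s6; s7-q->s11; s8-p->s11; s8-q->s8; s9-p->s9; s9-q->s12; s10-p->s9; s10-q->s13; s11-p->s13; s11-q->s11; s12-p->s9; s12-q->s14; s13-p->s14; s13-q->s13; s14-p->s14; s14-q->s14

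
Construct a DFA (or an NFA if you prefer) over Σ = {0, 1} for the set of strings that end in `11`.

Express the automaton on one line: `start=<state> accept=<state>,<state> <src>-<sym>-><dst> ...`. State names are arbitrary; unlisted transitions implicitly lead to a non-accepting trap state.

Remember how much of `11` the current input suffix matches. State A means no match yet; B means the last symbol is `1`; C means the last 2 symbols are `11`. Only C accepts. On a mismatch, fall back to the longest proper suffix that is still a prefix of `11`.
       0  1 
>  A   A  B 
   B   A  C 
 * C   A  C 
(> = start, * = accepting)

start=A accept=C A-0->A A-1->B B-0->A B-1->C C-0->A C-1->C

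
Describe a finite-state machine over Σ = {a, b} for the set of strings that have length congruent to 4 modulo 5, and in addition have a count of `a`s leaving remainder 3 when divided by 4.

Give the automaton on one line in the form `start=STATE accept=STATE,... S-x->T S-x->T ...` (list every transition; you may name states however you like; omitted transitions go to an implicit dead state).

start=S0 accept=S11 S0-a->S1 S0-b->S2 S1-a->S3 S1-b->S4 S2-a->S4 S2-b->S5 S3-a->S6 S3-b->S7 S4-a->S7 S4-b->S8 S5-a->S8 S5-b->S9 S6-a->S10 S6-b->S11 S7-a->S11 S7-b->S12 S8-a->S12 S8-b->S13 S9-a->S13 S9-b->S10 S10-a->S14 S10-b->S0 S11-a->S0 S11-b->S15 S12-a->S15 S12-b->S16 S13-a->S16 S13-b->S14 S14-a->S17 S14-b->S1 S15-a->S2 S15-b->S18 S16-a->S18 S16-b->S17 S17-a->S19 S17-b->S3 S18-a->S5 S18-b->S19 S19-a->S9 S19-b->S6

Run two small machines in parallel and take their product. One (5 states) tracks the input length modulo 5; the other (4 states) tracks the count of `a`s modulo 4. Each combined state is a pair, one component from each; accept when both components accept.
20 states suffice.
          a    b  
>  S0     S1   S2 
   S1     S3   S4 
   S2     S4   S5 
   S3     S6   S7 
   S4     S7   S8 
   S5     S8   S9 
   S6    S10  S11 
   S7    S11  S12 
   S8    S12  S13 
   S9    S13  S10 
   S10   S14   S0 
 * S11    S0  S15 
   S12   S15  S16 
   S13   S16  S14 
   S14   S17   S1 
   S15    S2  S18 
   S16   S18  S17 
   S17   S19   S3 
   S18    S5  S19 
   S19    S9   S6 
(> = start, * = accepting)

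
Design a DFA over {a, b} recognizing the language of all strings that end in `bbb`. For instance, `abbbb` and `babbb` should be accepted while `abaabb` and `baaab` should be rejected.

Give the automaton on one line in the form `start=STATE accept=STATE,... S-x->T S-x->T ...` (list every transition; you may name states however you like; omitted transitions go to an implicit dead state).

Remember how much of `bbb` the current input suffix matches. State q0 means no match yet; q1 means the last symbol is `b`; q2 means the last 2 symbols are `bb`; q3 means the last 3 symbols are `bbb`. Only q3 accepts. On a mismatch, fall back to the longest proper suffix that is still a prefix of `bbb`.
        a   b  
>  q0   q0  q1 
   q1   q0  q2 
   q2   q0  q3 
 * q3   q0  q3 
(> = start, * = accepting)

start=q0 accept=q3 q0-a->q0 q0-b->q1 q1-a->q0 q1-b->q2 q2-a->q0 q2-b->q3 q3-a->q0 q3-b->q3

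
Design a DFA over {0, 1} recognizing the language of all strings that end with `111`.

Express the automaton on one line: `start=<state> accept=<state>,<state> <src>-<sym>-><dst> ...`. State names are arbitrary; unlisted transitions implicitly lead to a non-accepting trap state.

Let each state record the length of the longest suffix of the input read so far that is also a prefix of `111`. q1 means the last symbol is `1`; q2 means the last 2 symbols are `11`; q3 means the last 3 symbols are `111`. Accept only at q3, where the string currently ends in `111`.
        0   1  
>  q0   q0  q1 
   q1   q0  q2 
   q2   q0  q3 
 * q3   q0  q3 
(> = start, * = accepting)

start=q0 accept=q3 q0-0->q0 q0-1->q1 q1-0->q0 q1-1->q2 q2-0->q0 q2-1->q3 q3-0->q0 q3-1->q3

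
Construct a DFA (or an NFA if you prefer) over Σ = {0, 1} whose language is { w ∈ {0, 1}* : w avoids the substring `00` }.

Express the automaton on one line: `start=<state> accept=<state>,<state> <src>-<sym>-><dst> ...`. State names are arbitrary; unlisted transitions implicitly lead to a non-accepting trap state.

This is the complement of 'contains `00`'. Use the same substring-matching states — A through C holding how much of `00` has just been matched — but flip the accepting set: everything except the trap C accepts.
With 3 states:
       0  1 
>* A   B  A 
 * B   C  A 
   C   C  C 
(> = start, * = accepting)

start=A accept=A,B A-0->B A-1->A B-0->C B-1->A C-0->C C-1->C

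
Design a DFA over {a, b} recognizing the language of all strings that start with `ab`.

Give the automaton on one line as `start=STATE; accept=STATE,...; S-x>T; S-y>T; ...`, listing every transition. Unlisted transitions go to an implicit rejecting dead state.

start=S0; accept=S2; S0-a>S1; S0-b>S3; S1-a>S3; S1-b>S2; S2-a>S2; S2-b>S2; S3-a>S3; S3-b>S3

Check the first 2 symbols one by one: S0 through S1 record how many have matched `ab` so far; any wrong symbol goes to the dead state S3. After all 2 match we enter the accepting sink S2.
4 states suffice.
        a   b  
>  S0   S1  S3 
   S1   S3  S2 
 * S2   S2  S2 
   S3   S3  S3 
(> = start, * = accepting)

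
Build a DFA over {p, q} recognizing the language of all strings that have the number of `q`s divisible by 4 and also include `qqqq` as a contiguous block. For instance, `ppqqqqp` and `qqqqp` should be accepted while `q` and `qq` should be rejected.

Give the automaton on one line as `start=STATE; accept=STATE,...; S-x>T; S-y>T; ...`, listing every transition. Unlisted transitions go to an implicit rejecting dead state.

start=s0; accept=s10; s0-p>s0; s0-q>s1; s1-p>s2; s1-q>s3; s2-p>s2; s2-q>s4; s3-p>s5; s3-q>s6; s4-p>s5; s4-q>s7; s5-p>s5; s5-q>s8; s6-p>s9; s6-q>s10; s7-p>s9; s7-q>s11; s8-p>s9; s8-q>s12; s9-p>s9; s9-q>s13; s10-p>s10; s10-q>s14; s11-p>s0; s11-q>s14; s12-p>s0; s12-q>s15; s13-p>s0; s13-q>s16; s14-p>s14; s14-q>s17; s15-p>s2; s15-q>s17; s16-p>s2; s16-q>s18; s17-p>s17; s17-q>s19; s18-p>s5; s18-q>s19; s19-p>s19; s19-q>s10

Build one automaton per condition and run them in lockstep. One (4 states) tracks the count of `q`s modulo 4; the other (5 states) tracks whether and how much of `qqqq` has been seen. Each combined state is a pair, one component from each; accept when both components accept.
With 20 states:
          p    q  
>  s0     s0   s1 
   s1     s2   s3 
   s2     s2   s4 
   s3     s5   s6 
   s4     s5   s7 
   s5     s5   s8 
   s6     s9  s10 
   s7     s9  s11 
   s8     s9  s12 
   s9     s9  s13 
 * s10   s10  s14 
   s11    s0  s14 
   s12    s0  s15 
   s13    s0  s16 
   s14   s14  s17 
   s15    s2  s17 
   s16    s2  s18 
   s17   s17  s19 
   s18    s5  s19 
   s19   s19  s10 
(> = start, * = accepting)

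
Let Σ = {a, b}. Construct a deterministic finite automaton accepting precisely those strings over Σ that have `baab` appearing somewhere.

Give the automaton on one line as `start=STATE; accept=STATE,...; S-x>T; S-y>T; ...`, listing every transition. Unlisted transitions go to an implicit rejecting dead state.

Track how much of `baab` has been matched so far: state s0 is no progress, s4 is the absorbing accept state reached once `baab` has occurred. Intermediate states record partial matches; on a mismatch, fall back to the longest reusable overlap.
5 states suffice.
        a   b  
>  s0   s0  s1 
   s1   s2  s1 
   s2   s3  s1 
   s3   s0  s4 
 * s4   s4  s4 
(> = start, * = accepting)

start=s0; accept=s4; s0-a>s0; s0-b>s1; s1-a>s2; s1-b>s1; s2-a>s3; s2-b>s1; s3-a>s0; s3-b>s4; s4-a>s4; s4-b>s4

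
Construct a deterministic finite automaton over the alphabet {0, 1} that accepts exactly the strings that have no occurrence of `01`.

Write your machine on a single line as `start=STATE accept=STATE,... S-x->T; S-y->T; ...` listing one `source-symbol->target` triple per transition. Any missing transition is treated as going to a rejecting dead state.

This is the complement of 'contains `01`'. Use the same substring-matching states — q0 through q2 holding how much of `01` has just been matched — but flip the accepting set: everything except the trap q2 accepts.
With 3 states:
        0   1  
>* q0   q1  q0 
 * q1   q1  q2 
   q2   q2  q2 
(> = start, * = accepting)

start=q0; accept=q0,q1; q0-0->q1; q0-1->q0; q1-0->q1; q1-1->q2; q2-0->q2; q2-1->q2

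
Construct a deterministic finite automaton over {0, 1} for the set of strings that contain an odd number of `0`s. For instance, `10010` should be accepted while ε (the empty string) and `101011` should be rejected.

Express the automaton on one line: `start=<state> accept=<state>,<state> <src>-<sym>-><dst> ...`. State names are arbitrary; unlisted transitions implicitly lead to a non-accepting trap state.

start=q0 accept=q1 q0-0->q1 q0-1->q0 q1-0->q0 q1-1->q1

The only thing that matters is how many `0`s have appeared, reduced mod 2. Use one state per residue: q0 for 0, …, q1 for 1. Reading `0` moves to the next residue; anything else stays put. q1 is accepting.
A 2-state machine:
        0   1  
>  q0   q1  q0 
 * q1   q0  q1 
(> = start, * = accepting)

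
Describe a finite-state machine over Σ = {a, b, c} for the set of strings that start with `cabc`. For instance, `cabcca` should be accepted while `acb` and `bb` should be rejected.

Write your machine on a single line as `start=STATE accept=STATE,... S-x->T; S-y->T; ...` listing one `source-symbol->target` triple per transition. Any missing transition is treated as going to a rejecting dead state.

start=q0; accept=q4; q0-a->q5; q0-b->q5; q0-c->q1; q1-a->q2; q1-b->q5; q1-c->q5; q2-a->q5; q2-b->q3; q2-c->q5; q3-a->q5; q3-b->q5; q3-c->q4; q4-a->q4; q4-b->q4; q4-c->q4; q5-a->q5; q5-b->q5; q5-c->q5

Check the first 4 symbols one by one: q0 through q3 record how many have matched `cabc` so far; any wrong symbol goes to the dead state q5. After all 4 match we enter the accepting sink q4.
6 states suffice.
        a   b   c  
>  q0   q5  q5  q1 
   q1   q2  q5  q5 
   q2   q5  q3  q5 
   q3   q5  q5  q4 
 * q4   q4  q4  q4 
   q5   q5  q5  q5 
(> = start, * = accepting)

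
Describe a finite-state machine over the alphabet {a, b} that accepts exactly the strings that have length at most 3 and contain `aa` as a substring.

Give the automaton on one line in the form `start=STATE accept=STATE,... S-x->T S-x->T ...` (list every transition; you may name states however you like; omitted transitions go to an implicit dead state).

start=s0 accept=s3,s6 s0-a->s1 s0-b->s2 s1-a->s3 s1-b->s4 s2-a->s5 s2-b->s4 s3-a->s6 s3-b->s6 s4-a->s7 s4-b->s8 s5-a->s6 s5-b->s8 s6-a->s9 s6-b->s9 s7-a->s9 s7-b->s10 s8-a->s11 s8-b->s10 s9-a->s9 s9-b->s9 s10-a->s11 s10-b->s10 s11-a->s9 s11-b->s10

Run two small machines in parallel and take their product. The first has 5 states tracking the input length, saturating at 4; the second has 3 states tracking whether and how much of `aa` has been seen. A product state is a pair (one from each), accepting exactly when both do.
With 12 states:
          a    b  
>  s0     s1   s2 
   s1     s3   s4 
   s2     s5   s4 
 * s3     s6   s6 
   s4     s7   s8 
   s5     s6   s8 
 * s6     s9   s9 
   s7     s9  s10 
   s8    s11  s10 
   s9     s9   s9 
   s10   s11  s10 
   s11    s9  s10 
(> = start, * = accepting)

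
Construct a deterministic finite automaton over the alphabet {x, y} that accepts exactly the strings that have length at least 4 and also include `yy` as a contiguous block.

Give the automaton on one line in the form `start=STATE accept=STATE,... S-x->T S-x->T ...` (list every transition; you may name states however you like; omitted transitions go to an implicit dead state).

start=S0 accept=S11,S14 S0-x->S1 S0-y->S2 S1-x->S3 S1-y->S4 S2-x->S3 S2-y->S5 S3-x->S6 S3-y->S7 S4-x->S6 S4-y->S8 S5-x->S8 S5-y->S8 S6-x->S9 S6-y->S10 S7-x->S9 S7-y->S11 S8-x->S11 S8-y->S11 S9-x->S12 S9-y->S13 S10-x->S12 S10-y->S14 S11-x->S14 S11-y->S14 S12-x->S12 S12-y->S13 S13-x->S12 S13-y->S14 S14-x->S14 S14-y->S14

Handle the two conditions separately and then intersect. The first has 6 states tracking the input length, saturating at 5; the second has 3 states tracking whether and how much of `yy` has been seen. A product state is a pair (one from each), accepting exactly when both do.
With 15 states:
          x    y  
>  S0     S1   S2 
   S1     S3   S4 
   S2     S3   S5 
   S3     S6   S7 
   S4     S6   S8 
   S5     S8   S8 
   S6     S9  S10 
   S7     S9  S11 
   S8    S11  S11 
   S9    S12  S13 
   S10   S12  S14 
 * S11   S14  S14 
   S12   S12  S13 
   S13   S12  S14 
 * S14   S14  S14 
(> = start, * = accepting)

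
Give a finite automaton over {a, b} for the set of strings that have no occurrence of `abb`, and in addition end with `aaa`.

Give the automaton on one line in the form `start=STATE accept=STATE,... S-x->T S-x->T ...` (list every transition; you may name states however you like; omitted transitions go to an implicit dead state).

start=S0 accept=S4 S0-a->S1 S0-b->S0 S1-a->S2 S1-b->S3 S2-a->S4 S2-b->S3 S3-a->S1 S3-b->S5 S4-a->S4 S4-b->S3 S5-a->S5 S5-b->S5

Handle the two conditions separately and then intersect. One (4 states) tracks partial matches of the forbidden pattern `abb`; the other (4 states) tracks how much of the suffix `aaa` has currently been matched. Each combined state is a pair, one component from each; accept when both components accept. Equivalent product states are then merged.
6 states suffice.
        a   b  
>  S0   S1  S0 
   S1   S2  S3 
   S2   S4  S3 
   S3   S1  S5 
 * S4   S4  S3 
   S5   S5  S5 
(> = start, * = accepting)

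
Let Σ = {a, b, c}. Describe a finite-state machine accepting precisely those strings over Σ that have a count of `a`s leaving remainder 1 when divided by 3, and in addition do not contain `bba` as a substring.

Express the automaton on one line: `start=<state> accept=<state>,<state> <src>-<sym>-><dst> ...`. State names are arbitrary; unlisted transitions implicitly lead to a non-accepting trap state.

start=S0 accept=S1,S4,S7 S0-a->S1 S0-b->S2 S0-c->S0 S1-a->S3 S1-b->S4 S1-c->S1 S2-a->S1 S2-b->S5 S2-c->S0 S3-a->S0 S3-b->S6 S3-c->S3 S4-a->S3 S4-b->S7 S4-c->S1 S5-a->S8 S5-b->S5 S5-c->S0 S6-a->S0 S6-b->S9 S6-c->S3 S7-a->S10 S7-b->S7 S7-c->S1 S8-a->S10 S8-b->S8 S8-c->S8 S9-a->S11 S9-b->S9 S9-c->S3 S10-a->S11 S10-b->S10 S10-c->S10 S11-a->S8 S11-b->S11 S11-c->S11

Run two small machines in parallel and take their product. The first has 3 states tracking the count of `a`s modulo 3; the second has 4 states tracking partial matches of the forbidden pattern `bba`. A product state is a pair (one from each), accepting exactly when both do.
12 states suffice.
          a    b    c  
>  S0     S1   S2   S0 
 * S1     S3   S4   S1 
   S2     S1   S5   S0 
   S3     S0   S6   S3 
 * S4     S3   S7   S1 
   S5     S8   S5   S0 
   S6     S0   S9   S3 
 * S7    S10   S7   S1 
   S8    S10   S8   S8 
   S9    S11   S9   S3 
   S10   S11  S10  S10 
   S11    S8  S11  S11 
(> = start, * = accepting)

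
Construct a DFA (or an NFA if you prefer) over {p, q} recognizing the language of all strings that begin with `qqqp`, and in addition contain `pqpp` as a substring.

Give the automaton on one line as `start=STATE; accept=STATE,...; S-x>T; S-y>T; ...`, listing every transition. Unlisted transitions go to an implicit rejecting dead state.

Run two small machines in parallel and take their product. One (6 states) tracks whether the input so far still matches the prefix `qqqp`; the other (5 states) tracks whether and how much of `pqpp` has been seen. Each combined state is a pair, one component from each; accept when both components accept.
With 14 states:
          p    q  
>  s0     s1   s2 
   s1     s1   s3 
   s2     s1   s4 
   s3     s5   s6 
   s4     s1   s7 
   s5     s8   s3 
   s6     s1   s6 
   s7     s9   s6 
   s8     s8   s8 
   s9     s9  s10 
   s10   s11  s12 
   s11   s13  s10 
   s12    s9  s12 
 * s13   s13  s13 
(> = start, * = accepting)

start=s0; accept=s13; s0-p>s1; s0-q>s2; s1-p>s1; s1-q>s3; s2-p>s1; s2-q>s4; s3-p>s5; s3-q>s6; s4-p>s1; s4-q>s7; s5-p>s8; s5-q>s3; s6-p>s1; s6-q>s6; s7-p>s9; s7-q>s6; s8-p>s8; s8-q>s8; s9-p>s9; s9-q>s10; s10-p>s11; s10-q>s12; s11-p>s13; s11-q>s10; s12-p>s9; s12-q>s12; s13-p>s13; s13-q>s13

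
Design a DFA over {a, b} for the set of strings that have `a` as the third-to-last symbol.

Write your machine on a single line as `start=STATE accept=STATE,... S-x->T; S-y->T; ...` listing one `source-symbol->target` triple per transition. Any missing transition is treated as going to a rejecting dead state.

start=S0; accept=S7,S8,S9,S10; S0-a->S1; S0-b->S2; S1-a->S3; S1-b->S4; S2-a->S5; S2-b->S6; S3-a->S7; S3-b->S8; S4-a->S9; S4-b->S10; S5-a->S11; S5-b->S12; S6-a->S13; S6-b->S14; S7-a->S7; S7-b->S8; S8-a->S9; S8-b->S10; S9-a->S11; S9-b->S12; S10-a->S13; S10-b->S14; S11-a->S7; S11-b->S8; S12-a->S9; S12-b->S10; S13-a->S11; S13-b->S12; S14-a->S13; S14-b->S14

Because acceptance depends on a position counted from the end, the machine has to buffer the most recent 3 symbols. Make each state the string of the last up-to-3 symbols read; on input `x` shift the window left and append `x`. Accept when the buffered window has length 3 and begins with `a`.
          a    b  
>  S0     S1   S2 
   S1     S3   S4 
   S2     S5   S6 
   S3     S7   S8 
   S4     S9  S10 
   S5    S11  S12 
   S6    S13  S14 
 * S7     S7   S8 
 * S8     S9  S10 
 * S9    S11  S12 
 * S10   S13  S14 
   S11    S7   S8 
   S12    S9  S10 
   S13   S11  S12 
   S14   S13  S14 
(> = start, * = accepting)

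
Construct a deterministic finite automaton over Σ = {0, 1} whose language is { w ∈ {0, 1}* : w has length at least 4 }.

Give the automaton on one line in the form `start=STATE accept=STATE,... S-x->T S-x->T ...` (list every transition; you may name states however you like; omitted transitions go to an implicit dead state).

We only need to distinguish lengths 0, 1, …, 4, and '>4'. Chain A → B → C → D → E → F on every symbol, with F looping. Accepting states: {E, F}.
       0  1 
>  A   B  B 
   B   C  C 
   C   D  D 
   D   E  E 
 * E   F  F 
 * F   F  F 
(> = start, * = accepting)

start=A accept=E,F A-0->B A-1->B B-0->C B-1->C C-0->D C-1->D D-0->E D-1->E E-0->F E-1->F F-0->F F-1->F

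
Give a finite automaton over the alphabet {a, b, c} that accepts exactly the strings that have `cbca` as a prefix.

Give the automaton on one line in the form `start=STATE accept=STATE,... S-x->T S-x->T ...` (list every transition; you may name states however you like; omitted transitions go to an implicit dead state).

start=q0 accept=q4 q0-a->q5 q0-b->q5 q0-c->q1 q1-a->q5 q1-b->q2 q1-c->q5 q2-a->q5 q2-b->q5 q2-c->q3 q3-a->q4 q3-b->q5 q3-c->q5 q4-a->q4 q4-b->q4 q4-c->q4 q5-a->q5 q5-b->q5 q5-c->q5

Walk along `cbca` while the input agrees: from q0 take `c` to q1, and so on. Any deviation drops to the rejecting sink q5. Once q4 is reached the prefix is confirmed and every continuation is accepted.
        a   b   c  
>  q0   q5  q5  q1 
   q1   q5  q2  q5 
   q2   q5  q5  q3 
   q3   q4  q5  q5 
 * q4   q4  q4  q4 
   q5   q5  q5  q5 
(> = start, * = accepting)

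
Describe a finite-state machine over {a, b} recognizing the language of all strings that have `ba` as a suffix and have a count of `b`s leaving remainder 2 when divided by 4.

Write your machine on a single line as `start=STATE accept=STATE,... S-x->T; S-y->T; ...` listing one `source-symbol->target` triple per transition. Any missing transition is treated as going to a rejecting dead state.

Build one automaton per condition and run them in lockstep. The first has 3 states tracking how much of the suffix `ba` has currently been matched; the second has 4 states tracking the count of `b`s modulo 4. A product state is a pair (one from each), accepting exactly when both do. Minimizing collapses redundant product states.
With 6 states:
        a   b  
>  S0   S0  S1 
   S1   S1  S2 
   S2   S3  S4 
 * S3   S5  S4 
   S4   S4  S0 
   S5   S5  S4 
(> = start, * = accepting)

start=S0; accept=S3; S0-a->S0; S0-b->S1; S1-a->S1; S1-b->S2; S2-a->S3; S2-b->S4; S3-a->S5; S3-b->S4; S4-a->S4; S4-b->S0; S5-a->S5; S5-b->S4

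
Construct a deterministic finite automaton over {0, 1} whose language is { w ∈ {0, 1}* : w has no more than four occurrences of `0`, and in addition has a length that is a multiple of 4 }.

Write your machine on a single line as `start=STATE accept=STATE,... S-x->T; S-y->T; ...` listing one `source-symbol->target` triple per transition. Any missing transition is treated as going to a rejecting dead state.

Build one automaton per condition and run them in lockstep. One (6 states) tracks the count of `0`s, saturating at 5; the other (4 states) tracks the input length modulo 4. Each combined state is a pair, one component from each; accept when both components accept. After merging equivalent states the machine shrinks.
A 21-state machine:
          0    1  
>* q0     q1   q2 
   q1     q3   q4 
   q2     q4   q5 
   q3     q6   q7 
   q4     q7   q8 
   q5     q8   q9 
   q6    q10  q11 
   q7    q11  q12 
   q8    q12  q13 
   q9    q13   q0 
 * q10   q14  q15 
 * q11   q15  q16 
 * q12   q16  q17 
 * q13   q17   q1 
   q14   q14  q14 
   q15   q14  q18 
   q16   q18  q19 
   q17   q19   q3 
   q18   q14  q20 
   q19   q20   q6 
   q20   q14  q10 
(> = start, * = accepting)

start=q0; accept=q0,q10,q11,q12,q13; q0-0->q1; q0-1->q2; q1-0->q3; q1-1->q4; q2-0->q4; q2-1->q5; q3-0->q6; q3-1->q7; q4-0->q7; q4-1->q8; q5-0->q8; q5-1->q9; q6-0->q10; q6-1->q11; q7-0->q11; q7-1->q12; q8-0->q12; q8-1->q13; q9-0->q13; q9-1->q0; q10-0->q14; q10-1->q15; q11-0->q15; q11-1->q16; q12-0->q16; q12-1->q17; q13-0->q17; q13-1->q1; q14-0->q14; q14-1->q14; q15-0->q14; q15-1->q18; q16-0->q18; q16-1->q19; q17-0->q19; q17-1->q3; q18-0->q14; q18-1->q20; q19-0->q20; q19-1->q6; q20-0->q14; q20-1->q10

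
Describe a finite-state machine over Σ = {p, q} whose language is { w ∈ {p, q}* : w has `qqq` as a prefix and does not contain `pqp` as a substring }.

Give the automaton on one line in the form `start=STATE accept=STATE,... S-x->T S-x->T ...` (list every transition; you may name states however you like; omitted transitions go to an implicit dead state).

Handle the two conditions separately and then intersect. The first has 5 states tracking whether the input so far still matches the prefix `qqq`; the second has 4 states tracking partial matches of the forbidden pattern `pqp`. A product state is a pair (one from each), accepting exactly when both do. Equivalent product states are then merged.
7 states suffice.
       p  q 
>  A   B  C 
   B   B  B 
   C   B  D 
   D   B  E 
 * E   F  E 
 * F   F  G 
 * G   B  E 
(> = start, * = accepting)

start=A accept=E,F,G A-p->B A-q->C B-p->B B-q->B C-p->B C-q->D D-p->B D-q->E E-p->F E-q->E F-p->F F-q->G G-p->B G-q->E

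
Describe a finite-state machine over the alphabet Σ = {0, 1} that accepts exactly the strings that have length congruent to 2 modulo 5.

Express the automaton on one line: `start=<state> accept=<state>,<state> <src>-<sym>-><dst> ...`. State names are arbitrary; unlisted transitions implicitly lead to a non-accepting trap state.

Only the length mod 5 matters, so use a 5-cycle: from any state, every input symbol moves to the next state, wrapping q4 back to q0. Mark q2 accepting.
A 5-state machine:
        0   1  
>  q0   q1  q1 
   q1   q2  q2 
 * q2   q3  q3 
   q3   q4  q4 
   q4   q0  q0 
(> = start, * = accepting)

start=q0 accept=q2 q0-0->q1 q0-1->q1 q1-0->q2 q1-1->q2 q2-0->q3 q2-1->q3 q3-0->q4 q3-1->q4 q4-0->q0 q4-1->q0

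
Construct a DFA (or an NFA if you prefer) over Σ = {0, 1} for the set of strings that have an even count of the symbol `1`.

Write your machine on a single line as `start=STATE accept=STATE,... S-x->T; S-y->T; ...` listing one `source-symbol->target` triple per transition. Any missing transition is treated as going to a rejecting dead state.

Keep the running count of `1`s modulo 2: each `1` advances along the cycle q0 → q1 → q0 while other symbols loop. Accept at q0.
A 2-state machine:
        0   1  
>* q0   q0  q1 
   q1   q1  q0 
(> = start, * = accepting)

start=q0; accept=q0; q0-0->q0; q0-1->q1; q1-0->q1; q1-1->q0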